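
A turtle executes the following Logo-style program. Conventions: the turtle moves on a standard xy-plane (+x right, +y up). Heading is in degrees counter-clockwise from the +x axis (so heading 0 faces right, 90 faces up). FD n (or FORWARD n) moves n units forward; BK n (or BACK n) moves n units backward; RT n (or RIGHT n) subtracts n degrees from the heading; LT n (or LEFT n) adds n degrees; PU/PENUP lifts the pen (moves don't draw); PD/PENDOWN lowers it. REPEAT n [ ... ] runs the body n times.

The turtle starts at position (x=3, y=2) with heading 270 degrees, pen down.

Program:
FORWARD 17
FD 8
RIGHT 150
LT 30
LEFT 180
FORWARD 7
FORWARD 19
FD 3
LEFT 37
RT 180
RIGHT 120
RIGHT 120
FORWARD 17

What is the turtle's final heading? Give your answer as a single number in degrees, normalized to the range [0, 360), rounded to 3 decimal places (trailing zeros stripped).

Answer: 307

Derivation:
Executing turtle program step by step:
Start: pos=(3,2), heading=270, pen down
FD 17: (3,2) -> (3,-15) [heading=270, draw]
FD 8: (3,-15) -> (3,-23) [heading=270, draw]
RT 150: heading 270 -> 120
LT 30: heading 120 -> 150
LT 180: heading 150 -> 330
FD 7: (3,-23) -> (9.062,-26.5) [heading=330, draw]
FD 19: (9.062,-26.5) -> (25.517,-36) [heading=330, draw]
FD 3: (25.517,-36) -> (28.115,-37.5) [heading=330, draw]
LT 37: heading 330 -> 7
RT 180: heading 7 -> 187
RT 120: heading 187 -> 67
RT 120: heading 67 -> 307
FD 17: (28.115,-37.5) -> (38.346,-51.077) [heading=307, draw]
Final: pos=(38.346,-51.077), heading=307, 6 segment(s) drawn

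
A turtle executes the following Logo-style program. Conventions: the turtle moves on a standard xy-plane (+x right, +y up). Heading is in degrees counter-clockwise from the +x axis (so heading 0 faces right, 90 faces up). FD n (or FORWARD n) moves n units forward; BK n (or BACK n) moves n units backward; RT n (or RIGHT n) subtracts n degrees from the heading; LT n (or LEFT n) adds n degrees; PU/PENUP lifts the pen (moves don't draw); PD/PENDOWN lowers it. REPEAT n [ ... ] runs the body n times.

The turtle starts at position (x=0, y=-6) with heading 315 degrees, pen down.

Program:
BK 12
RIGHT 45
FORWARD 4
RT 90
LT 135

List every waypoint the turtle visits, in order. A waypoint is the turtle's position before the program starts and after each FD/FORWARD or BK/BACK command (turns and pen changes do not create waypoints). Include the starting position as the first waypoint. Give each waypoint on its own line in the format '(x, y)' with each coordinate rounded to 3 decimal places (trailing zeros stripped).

Executing turtle program step by step:
Start: pos=(0,-6), heading=315, pen down
BK 12: (0,-6) -> (-8.485,2.485) [heading=315, draw]
RT 45: heading 315 -> 270
FD 4: (-8.485,2.485) -> (-8.485,-1.515) [heading=270, draw]
RT 90: heading 270 -> 180
LT 135: heading 180 -> 315
Final: pos=(-8.485,-1.515), heading=315, 2 segment(s) drawn
Waypoints (3 total):
(0, -6)
(-8.485, 2.485)
(-8.485, -1.515)

Answer: (0, -6)
(-8.485, 2.485)
(-8.485, -1.515)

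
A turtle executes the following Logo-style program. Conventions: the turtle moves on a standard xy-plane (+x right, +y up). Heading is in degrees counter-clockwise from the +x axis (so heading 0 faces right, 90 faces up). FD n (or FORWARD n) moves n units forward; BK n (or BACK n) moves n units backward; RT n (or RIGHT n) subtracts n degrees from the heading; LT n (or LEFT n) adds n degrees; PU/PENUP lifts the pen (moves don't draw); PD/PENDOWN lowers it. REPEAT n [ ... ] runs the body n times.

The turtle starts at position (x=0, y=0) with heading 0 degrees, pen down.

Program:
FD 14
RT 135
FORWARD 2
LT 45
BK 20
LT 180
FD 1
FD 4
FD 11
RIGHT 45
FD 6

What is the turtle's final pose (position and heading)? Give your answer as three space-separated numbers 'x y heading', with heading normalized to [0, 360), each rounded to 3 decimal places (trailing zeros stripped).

Executing turtle program step by step:
Start: pos=(0,0), heading=0, pen down
FD 14: (0,0) -> (14,0) [heading=0, draw]
RT 135: heading 0 -> 225
FD 2: (14,0) -> (12.586,-1.414) [heading=225, draw]
LT 45: heading 225 -> 270
BK 20: (12.586,-1.414) -> (12.586,18.586) [heading=270, draw]
LT 180: heading 270 -> 90
FD 1: (12.586,18.586) -> (12.586,19.586) [heading=90, draw]
FD 4: (12.586,19.586) -> (12.586,23.586) [heading=90, draw]
FD 11: (12.586,23.586) -> (12.586,34.586) [heading=90, draw]
RT 45: heading 90 -> 45
FD 6: (12.586,34.586) -> (16.828,38.828) [heading=45, draw]
Final: pos=(16.828,38.828), heading=45, 7 segment(s) drawn

Answer: 16.828 38.828 45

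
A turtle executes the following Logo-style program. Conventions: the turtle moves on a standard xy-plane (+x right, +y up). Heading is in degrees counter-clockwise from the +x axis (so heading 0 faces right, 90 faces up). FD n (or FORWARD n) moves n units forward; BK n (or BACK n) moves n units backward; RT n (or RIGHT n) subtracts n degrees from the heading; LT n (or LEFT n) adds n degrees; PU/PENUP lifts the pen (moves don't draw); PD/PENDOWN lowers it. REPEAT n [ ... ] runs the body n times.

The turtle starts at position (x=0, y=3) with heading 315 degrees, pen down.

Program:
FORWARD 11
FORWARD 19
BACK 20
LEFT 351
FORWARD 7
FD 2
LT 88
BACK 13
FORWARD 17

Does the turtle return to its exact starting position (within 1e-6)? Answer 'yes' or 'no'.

Answer: no

Derivation:
Executing turtle program step by step:
Start: pos=(0,3), heading=315, pen down
FD 11: (0,3) -> (7.778,-4.778) [heading=315, draw]
FD 19: (7.778,-4.778) -> (21.213,-18.213) [heading=315, draw]
BK 20: (21.213,-18.213) -> (7.071,-4.071) [heading=315, draw]
LT 351: heading 315 -> 306
FD 7: (7.071,-4.071) -> (11.186,-9.734) [heading=306, draw]
FD 2: (11.186,-9.734) -> (12.361,-11.352) [heading=306, draw]
LT 88: heading 306 -> 34
BK 13: (12.361,-11.352) -> (1.584,-18.622) [heading=34, draw]
FD 17: (1.584,-18.622) -> (15.677,-9.115) [heading=34, draw]
Final: pos=(15.677,-9.115), heading=34, 7 segment(s) drawn

Start position: (0, 3)
Final position: (15.677, -9.115)
Distance = 19.813; >= 1e-6 -> NOT closed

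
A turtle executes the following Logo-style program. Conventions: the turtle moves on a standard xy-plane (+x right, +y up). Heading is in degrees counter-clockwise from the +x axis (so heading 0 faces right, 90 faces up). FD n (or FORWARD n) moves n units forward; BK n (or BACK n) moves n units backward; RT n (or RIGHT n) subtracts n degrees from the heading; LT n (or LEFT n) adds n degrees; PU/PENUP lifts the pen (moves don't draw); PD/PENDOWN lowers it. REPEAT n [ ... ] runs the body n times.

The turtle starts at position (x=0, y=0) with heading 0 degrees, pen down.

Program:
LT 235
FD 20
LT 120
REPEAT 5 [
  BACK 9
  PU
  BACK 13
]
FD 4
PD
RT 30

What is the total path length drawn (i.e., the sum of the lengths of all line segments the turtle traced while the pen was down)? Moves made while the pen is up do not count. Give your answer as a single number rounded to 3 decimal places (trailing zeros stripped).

Answer: 29

Derivation:
Executing turtle program step by step:
Start: pos=(0,0), heading=0, pen down
LT 235: heading 0 -> 235
FD 20: (0,0) -> (-11.472,-16.383) [heading=235, draw]
LT 120: heading 235 -> 355
REPEAT 5 [
  -- iteration 1/5 --
  BK 9: (-11.472,-16.383) -> (-20.437,-15.599) [heading=355, draw]
  PU: pen up
  BK 13: (-20.437,-15.599) -> (-33.388,-14.466) [heading=355, move]
  -- iteration 2/5 --
  BK 9: (-33.388,-14.466) -> (-42.354,-13.681) [heading=355, move]
  PU: pen up
  BK 13: (-42.354,-13.681) -> (-55.304,-12.548) [heading=355, move]
  -- iteration 3/5 --
  BK 9: (-55.304,-12.548) -> (-64.27,-11.764) [heading=355, move]
  PU: pen up
  BK 13: (-64.27,-11.764) -> (-77.22,-10.631) [heading=355, move]
  -- iteration 4/5 --
  BK 9: (-77.22,-10.631) -> (-86.186,-9.846) [heading=355, move]
  PU: pen up
  BK 13: (-86.186,-9.846) -> (-99.137,-8.713) [heading=355, move]
  -- iteration 5/5 --
  BK 9: (-99.137,-8.713) -> (-108.102,-7.929) [heading=355, move]
  PU: pen up
  BK 13: (-108.102,-7.929) -> (-121.053,-6.796) [heading=355, move]
]
FD 4: (-121.053,-6.796) -> (-117.068,-7.145) [heading=355, move]
PD: pen down
RT 30: heading 355 -> 325
Final: pos=(-117.068,-7.145), heading=325, 2 segment(s) drawn

Segment lengths:
  seg 1: (0,0) -> (-11.472,-16.383), length = 20
  seg 2: (-11.472,-16.383) -> (-20.437,-15.599), length = 9
Total = 29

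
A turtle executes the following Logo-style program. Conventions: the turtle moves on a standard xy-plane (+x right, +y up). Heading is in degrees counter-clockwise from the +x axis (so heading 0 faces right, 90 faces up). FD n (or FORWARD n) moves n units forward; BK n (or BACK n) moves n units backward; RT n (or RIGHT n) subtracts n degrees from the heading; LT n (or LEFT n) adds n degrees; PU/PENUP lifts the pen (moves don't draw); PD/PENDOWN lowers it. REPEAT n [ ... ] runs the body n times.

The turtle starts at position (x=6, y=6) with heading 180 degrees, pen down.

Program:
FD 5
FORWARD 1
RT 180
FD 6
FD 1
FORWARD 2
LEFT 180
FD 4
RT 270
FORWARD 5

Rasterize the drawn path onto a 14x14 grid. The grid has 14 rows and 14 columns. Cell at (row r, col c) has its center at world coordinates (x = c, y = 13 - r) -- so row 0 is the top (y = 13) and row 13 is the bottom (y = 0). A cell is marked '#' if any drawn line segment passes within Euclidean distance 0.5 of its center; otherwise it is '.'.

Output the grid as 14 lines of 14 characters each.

Answer: ..............
..............
..............
..............
..............
..............
..............
##########....
.....#........
.....#........
.....#........
.....#........
.....#........
..............

Derivation:
Segment 0: (6,6) -> (1,6)
Segment 1: (1,6) -> (0,6)
Segment 2: (0,6) -> (6,6)
Segment 3: (6,6) -> (7,6)
Segment 4: (7,6) -> (9,6)
Segment 5: (9,6) -> (5,6)
Segment 6: (5,6) -> (5,1)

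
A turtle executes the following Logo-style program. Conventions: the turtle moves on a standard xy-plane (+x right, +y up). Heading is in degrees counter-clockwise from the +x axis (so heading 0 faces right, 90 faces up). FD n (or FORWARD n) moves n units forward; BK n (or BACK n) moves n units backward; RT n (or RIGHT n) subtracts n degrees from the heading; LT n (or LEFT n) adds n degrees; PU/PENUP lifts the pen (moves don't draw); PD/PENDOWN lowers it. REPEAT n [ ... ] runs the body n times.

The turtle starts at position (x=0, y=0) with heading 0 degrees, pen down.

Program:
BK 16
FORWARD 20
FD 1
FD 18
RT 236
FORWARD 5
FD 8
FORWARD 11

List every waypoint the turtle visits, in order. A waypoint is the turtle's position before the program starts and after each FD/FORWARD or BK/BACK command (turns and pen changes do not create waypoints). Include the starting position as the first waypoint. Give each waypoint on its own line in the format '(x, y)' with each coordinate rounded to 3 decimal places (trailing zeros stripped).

Executing turtle program step by step:
Start: pos=(0,0), heading=0, pen down
BK 16: (0,0) -> (-16,0) [heading=0, draw]
FD 20: (-16,0) -> (4,0) [heading=0, draw]
FD 1: (4,0) -> (5,0) [heading=0, draw]
FD 18: (5,0) -> (23,0) [heading=0, draw]
RT 236: heading 0 -> 124
FD 5: (23,0) -> (20.204,4.145) [heading=124, draw]
FD 8: (20.204,4.145) -> (15.73,10.777) [heading=124, draw]
FD 11: (15.73,10.777) -> (9.579,19.897) [heading=124, draw]
Final: pos=(9.579,19.897), heading=124, 7 segment(s) drawn
Waypoints (8 total):
(0, 0)
(-16, 0)
(4, 0)
(5, 0)
(23, 0)
(20.204, 4.145)
(15.73, 10.777)
(9.579, 19.897)

Answer: (0, 0)
(-16, 0)
(4, 0)
(5, 0)
(23, 0)
(20.204, 4.145)
(15.73, 10.777)
(9.579, 19.897)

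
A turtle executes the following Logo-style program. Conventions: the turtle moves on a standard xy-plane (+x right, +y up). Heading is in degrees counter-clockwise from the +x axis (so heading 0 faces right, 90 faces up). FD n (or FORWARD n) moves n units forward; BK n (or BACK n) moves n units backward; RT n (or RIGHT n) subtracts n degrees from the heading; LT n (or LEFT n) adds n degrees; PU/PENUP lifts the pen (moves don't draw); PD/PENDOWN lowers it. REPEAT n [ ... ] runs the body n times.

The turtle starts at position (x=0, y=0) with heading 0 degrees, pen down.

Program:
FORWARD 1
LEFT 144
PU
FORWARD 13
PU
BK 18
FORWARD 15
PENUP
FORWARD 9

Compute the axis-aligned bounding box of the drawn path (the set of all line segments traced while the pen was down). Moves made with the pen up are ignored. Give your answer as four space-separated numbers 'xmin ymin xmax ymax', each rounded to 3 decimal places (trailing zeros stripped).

Executing turtle program step by step:
Start: pos=(0,0), heading=0, pen down
FD 1: (0,0) -> (1,0) [heading=0, draw]
LT 144: heading 0 -> 144
PU: pen up
FD 13: (1,0) -> (-9.517,7.641) [heading=144, move]
PU: pen up
BK 18: (-9.517,7.641) -> (5.045,-2.939) [heading=144, move]
FD 15: (5.045,-2.939) -> (-7.09,5.878) [heading=144, move]
PU: pen up
FD 9: (-7.09,5.878) -> (-14.371,11.168) [heading=144, move]
Final: pos=(-14.371,11.168), heading=144, 1 segment(s) drawn

Segment endpoints: x in {0, 1}, y in {0}
xmin=0, ymin=0, xmax=1, ymax=0

Answer: 0 0 1 0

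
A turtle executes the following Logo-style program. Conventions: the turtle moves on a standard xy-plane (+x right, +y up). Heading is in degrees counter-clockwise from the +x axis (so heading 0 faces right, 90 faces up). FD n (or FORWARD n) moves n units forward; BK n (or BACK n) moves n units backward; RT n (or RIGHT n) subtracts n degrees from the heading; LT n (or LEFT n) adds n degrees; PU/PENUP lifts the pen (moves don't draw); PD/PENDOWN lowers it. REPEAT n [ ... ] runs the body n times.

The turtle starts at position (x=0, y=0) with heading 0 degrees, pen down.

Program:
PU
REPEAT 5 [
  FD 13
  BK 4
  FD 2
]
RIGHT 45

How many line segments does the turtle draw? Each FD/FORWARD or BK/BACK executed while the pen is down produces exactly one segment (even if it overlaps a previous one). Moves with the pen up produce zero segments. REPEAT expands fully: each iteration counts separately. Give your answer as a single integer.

Answer: 0

Derivation:
Executing turtle program step by step:
Start: pos=(0,0), heading=0, pen down
PU: pen up
REPEAT 5 [
  -- iteration 1/5 --
  FD 13: (0,0) -> (13,0) [heading=0, move]
  BK 4: (13,0) -> (9,0) [heading=0, move]
  FD 2: (9,0) -> (11,0) [heading=0, move]
  -- iteration 2/5 --
  FD 13: (11,0) -> (24,0) [heading=0, move]
  BK 4: (24,0) -> (20,0) [heading=0, move]
  FD 2: (20,0) -> (22,0) [heading=0, move]
  -- iteration 3/5 --
  FD 13: (22,0) -> (35,0) [heading=0, move]
  BK 4: (35,0) -> (31,0) [heading=0, move]
  FD 2: (31,0) -> (33,0) [heading=0, move]
  -- iteration 4/5 --
  FD 13: (33,0) -> (46,0) [heading=0, move]
  BK 4: (46,0) -> (42,0) [heading=0, move]
  FD 2: (42,0) -> (44,0) [heading=0, move]
  -- iteration 5/5 --
  FD 13: (44,0) -> (57,0) [heading=0, move]
  BK 4: (57,0) -> (53,0) [heading=0, move]
  FD 2: (53,0) -> (55,0) [heading=0, move]
]
RT 45: heading 0 -> 315
Final: pos=(55,0), heading=315, 0 segment(s) drawn
Segments drawn: 0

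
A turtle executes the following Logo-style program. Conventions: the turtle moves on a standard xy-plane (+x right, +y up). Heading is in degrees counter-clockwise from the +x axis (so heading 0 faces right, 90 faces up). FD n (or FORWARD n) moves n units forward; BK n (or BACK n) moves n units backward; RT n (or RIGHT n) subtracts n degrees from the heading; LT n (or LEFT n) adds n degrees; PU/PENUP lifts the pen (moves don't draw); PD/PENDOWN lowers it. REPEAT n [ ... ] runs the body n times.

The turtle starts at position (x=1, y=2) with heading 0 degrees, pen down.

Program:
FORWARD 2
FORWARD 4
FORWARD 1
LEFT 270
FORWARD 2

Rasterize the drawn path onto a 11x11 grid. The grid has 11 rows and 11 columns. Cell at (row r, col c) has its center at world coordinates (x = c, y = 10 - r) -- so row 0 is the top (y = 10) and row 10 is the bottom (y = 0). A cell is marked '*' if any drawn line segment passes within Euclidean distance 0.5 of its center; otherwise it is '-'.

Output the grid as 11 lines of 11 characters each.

Answer: -----------
-----------
-----------
-----------
-----------
-----------
-----------
-----------
-********--
--------*--
--------*--

Derivation:
Segment 0: (1,2) -> (3,2)
Segment 1: (3,2) -> (7,2)
Segment 2: (7,2) -> (8,2)
Segment 3: (8,2) -> (8,0)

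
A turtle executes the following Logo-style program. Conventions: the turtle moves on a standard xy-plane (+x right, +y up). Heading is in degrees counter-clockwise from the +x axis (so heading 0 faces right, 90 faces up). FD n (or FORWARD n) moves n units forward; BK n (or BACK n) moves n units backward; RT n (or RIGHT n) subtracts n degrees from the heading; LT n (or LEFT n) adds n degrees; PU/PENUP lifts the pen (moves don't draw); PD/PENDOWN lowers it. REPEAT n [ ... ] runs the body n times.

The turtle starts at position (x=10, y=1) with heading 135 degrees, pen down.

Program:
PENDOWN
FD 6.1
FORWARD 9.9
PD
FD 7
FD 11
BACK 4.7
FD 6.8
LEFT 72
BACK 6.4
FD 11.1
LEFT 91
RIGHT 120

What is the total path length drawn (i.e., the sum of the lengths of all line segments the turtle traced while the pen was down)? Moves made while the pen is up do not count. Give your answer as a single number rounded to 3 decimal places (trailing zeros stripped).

Executing turtle program step by step:
Start: pos=(10,1), heading=135, pen down
PD: pen down
FD 6.1: (10,1) -> (5.687,5.313) [heading=135, draw]
FD 9.9: (5.687,5.313) -> (-1.314,12.314) [heading=135, draw]
PD: pen down
FD 7: (-1.314,12.314) -> (-6.263,17.263) [heading=135, draw]
FD 11: (-6.263,17.263) -> (-14.042,25.042) [heading=135, draw]
BK 4.7: (-14.042,25.042) -> (-10.718,21.718) [heading=135, draw]
FD 6.8: (-10.718,21.718) -> (-15.527,26.527) [heading=135, draw]
LT 72: heading 135 -> 207
BK 6.4: (-15.527,26.527) -> (-9.824,29.432) [heading=207, draw]
FD 11.1: (-9.824,29.432) -> (-19.714,24.393) [heading=207, draw]
LT 91: heading 207 -> 298
RT 120: heading 298 -> 178
Final: pos=(-19.714,24.393), heading=178, 8 segment(s) drawn

Segment lengths:
  seg 1: (10,1) -> (5.687,5.313), length = 6.1
  seg 2: (5.687,5.313) -> (-1.314,12.314), length = 9.9
  seg 3: (-1.314,12.314) -> (-6.263,17.263), length = 7
  seg 4: (-6.263,17.263) -> (-14.042,25.042), length = 11
  seg 5: (-14.042,25.042) -> (-10.718,21.718), length = 4.7
  seg 6: (-10.718,21.718) -> (-15.527,26.527), length = 6.8
  seg 7: (-15.527,26.527) -> (-9.824,29.432), length = 6.4
  seg 8: (-9.824,29.432) -> (-19.714,24.393), length = 11.1
Total = 63

Answer: 63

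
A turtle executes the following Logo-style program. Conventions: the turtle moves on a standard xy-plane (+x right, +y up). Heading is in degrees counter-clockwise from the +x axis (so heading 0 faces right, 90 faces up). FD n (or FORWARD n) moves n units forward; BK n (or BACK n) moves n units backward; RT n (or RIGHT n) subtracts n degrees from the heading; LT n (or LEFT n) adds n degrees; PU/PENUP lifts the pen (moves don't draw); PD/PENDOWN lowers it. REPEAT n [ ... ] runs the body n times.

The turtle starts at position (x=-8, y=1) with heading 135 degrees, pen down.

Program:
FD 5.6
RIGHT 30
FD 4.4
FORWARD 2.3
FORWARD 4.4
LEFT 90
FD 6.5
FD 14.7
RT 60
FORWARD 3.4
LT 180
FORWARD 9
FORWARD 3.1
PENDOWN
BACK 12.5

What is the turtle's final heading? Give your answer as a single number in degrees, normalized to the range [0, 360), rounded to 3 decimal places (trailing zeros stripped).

Answer: 315

Derivation:
Executing turtle program step by step:
Start: pos=(-8,1), heading=135, pen down
FD 5.6: (-8,1) -> (-11.96,4.96) [heading=135, draw]
RT 30: heading 135 -> 105
FD 4.4: (-11.96,4.96) -> (-13.099,9.21) [heading=105, draw]
FD 2.3: (-13.099,9.21) -> (-13.694,11.432) [heading=105, draw]
FD 4.4: (-13.694,11.432) -> (-14.833,15.682) [heading=105, draw]
LT 90: heading 105 -> 195
FD 6.5: (-14.833,15.682) -> (-21.111,13.999) [heading=195, draw]
FD 14.7: (-21.111,13.999) -> (-35.31,10.195) [heading=195, draw]
RT 60: heading 195 -> 135
FD 3.4: (-35.31,10.195) -> (-37.714,12.599) [heading=135, draw]
LT 180: heading 135 -> 315
FD 9: (-37.714,12.599) -> (-31.351,6.235) [heading=315, draw]
FD 3.1: (-31.351,6.235) -> (-29.158,4.043) [heading=315, draw]
PD: pen down
BK 12.5: (-29.158,4.043) -> (-37.997,12.882) [heading=315, draw]
Final: pos=(-37.997,12.882), heading=315, 10 segment(s) drawn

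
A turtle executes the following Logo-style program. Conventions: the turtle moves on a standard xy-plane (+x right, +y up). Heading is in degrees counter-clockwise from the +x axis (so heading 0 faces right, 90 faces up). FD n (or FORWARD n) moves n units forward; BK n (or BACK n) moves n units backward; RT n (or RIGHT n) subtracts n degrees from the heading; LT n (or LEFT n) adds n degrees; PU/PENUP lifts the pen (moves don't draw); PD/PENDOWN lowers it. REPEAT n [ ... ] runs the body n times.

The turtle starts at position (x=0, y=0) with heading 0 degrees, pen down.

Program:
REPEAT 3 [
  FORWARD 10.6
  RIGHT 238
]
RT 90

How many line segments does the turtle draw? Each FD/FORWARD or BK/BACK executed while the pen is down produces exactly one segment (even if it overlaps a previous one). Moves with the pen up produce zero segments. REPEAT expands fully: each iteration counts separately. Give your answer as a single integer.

Executing turtle program step by step:
Start: pos=(0,0), heading=0, pen down
REPEAT 3 [
  -- iteration 1/3 --
  FD 10.6: (0,0) -> (10.6,0) [heading=0, draw]
  RT 238: heading 0 -> 122
  -- iteration 2/3 --
  FD 10.6: (10.6,0) -> (4.983,8.989) [heading=122, draw]
  RT 238: heading 122 -> 244
  -- iteration 3/3 --
  FD 10.6: (4.983,8.989) -> (0.336,-0.538) [heading=244, draw]
  RT 238: heading 244 -> 6
]
RT 90: heading 6 -> 276
Final: pos=(0.336,-0.538), heading=276, 3 segment(s) drawn
Segments drawn: 3

Answer: 3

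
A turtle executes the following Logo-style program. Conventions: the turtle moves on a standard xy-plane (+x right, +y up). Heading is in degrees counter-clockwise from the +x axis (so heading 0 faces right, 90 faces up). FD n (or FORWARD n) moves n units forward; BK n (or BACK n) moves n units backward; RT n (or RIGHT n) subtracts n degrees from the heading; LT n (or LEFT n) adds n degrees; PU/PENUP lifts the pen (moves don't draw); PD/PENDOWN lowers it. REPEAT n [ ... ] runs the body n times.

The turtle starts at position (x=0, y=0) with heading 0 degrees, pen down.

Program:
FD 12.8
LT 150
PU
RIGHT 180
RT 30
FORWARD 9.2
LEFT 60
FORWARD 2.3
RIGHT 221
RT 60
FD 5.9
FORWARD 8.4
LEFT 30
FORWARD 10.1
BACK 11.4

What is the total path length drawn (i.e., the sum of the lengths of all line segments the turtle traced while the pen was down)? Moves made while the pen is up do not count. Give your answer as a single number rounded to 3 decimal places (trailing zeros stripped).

Answer: 12.8

Derivation:
Executing turtle program step by step:
Start: pos=(0,0), heading=0, pen down
FD 12.8: (0,0) -> (12.8,0) [heading=0, draw]
LT 150: heading 0 -> 150
PU: pen up
RT 180: heading 150 -> 330
RT 30: heading 330 -> 300
FD 9.2: (12.8,0) -> (17.4,-7.967) [heading=300, move]
LT 60: heading 300 -> 0
FD 2.3: (17.4,-7.967) -> (19.7,-7.967) [heading=0, move]
RT 221: heading 0 -> 139
RT 60: heading 139 -> 79
FD 5.9: (19.7,-7.967) -> (20.826,-2.176) [heading=79, move]
FD 8.4: (20.826,-2.176) -> (22.429,6.07) [heading=79, move]
LT 30: heading 79 -> 109
FD 10.1: (22.429,6.07) -> (19.14,15.62) [heading=109, move]
BK 11.4: (19.14,15.62) -> (22.852,4.841) [heading=109, move]
Final: pos=(22.852,4.841), heading=109, 1 segment(s) drawn

Segment lengths:
  seg 1: (0,0) -> (12.8,0), length = 12.8
Total = 12.8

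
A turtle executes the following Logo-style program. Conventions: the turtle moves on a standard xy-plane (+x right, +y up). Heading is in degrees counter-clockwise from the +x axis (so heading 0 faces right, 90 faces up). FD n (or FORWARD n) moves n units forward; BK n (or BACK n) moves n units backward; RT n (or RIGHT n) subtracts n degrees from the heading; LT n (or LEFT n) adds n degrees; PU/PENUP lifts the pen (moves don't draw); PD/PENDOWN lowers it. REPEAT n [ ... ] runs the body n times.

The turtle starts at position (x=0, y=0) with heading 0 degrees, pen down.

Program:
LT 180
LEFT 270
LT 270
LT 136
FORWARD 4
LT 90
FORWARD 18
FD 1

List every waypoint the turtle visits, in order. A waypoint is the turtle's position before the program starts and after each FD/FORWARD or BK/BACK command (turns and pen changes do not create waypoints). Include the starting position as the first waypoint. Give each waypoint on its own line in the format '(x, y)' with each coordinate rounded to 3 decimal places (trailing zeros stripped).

Executing turtle program step by step:
Start: pos=(0,0), heading=0, pen down
LT 180: heading 0 -> 180
LT 270: heading 180 -> 90
LT 270: heading 90 -> 0
LT 136: heading 0 -> 136
FD 4: (0,0) -> (-2.877,2.779) [heading=136, draw]
LT 90: heading 136 -> 226
FD 18: (-2.877,2.779) -> (-15.381,-10.169) [heading=226, draw]
FD 1: (-15.381,-10.169) -> (-16.076,-10.889) [heading=226, draw]
Final: pos=(-16.076,-10.889), heading=226, 3 segment(s) drawn
Waypoints (4 total):
(0, 0)
(-2.877, 2.779)
(-15.381, -10.169)
(-16.076, -10.889)

Answer: (0, 0)
(-2.877, 2.779)
(-15.381, -10.169)
(-16.076, -10.889)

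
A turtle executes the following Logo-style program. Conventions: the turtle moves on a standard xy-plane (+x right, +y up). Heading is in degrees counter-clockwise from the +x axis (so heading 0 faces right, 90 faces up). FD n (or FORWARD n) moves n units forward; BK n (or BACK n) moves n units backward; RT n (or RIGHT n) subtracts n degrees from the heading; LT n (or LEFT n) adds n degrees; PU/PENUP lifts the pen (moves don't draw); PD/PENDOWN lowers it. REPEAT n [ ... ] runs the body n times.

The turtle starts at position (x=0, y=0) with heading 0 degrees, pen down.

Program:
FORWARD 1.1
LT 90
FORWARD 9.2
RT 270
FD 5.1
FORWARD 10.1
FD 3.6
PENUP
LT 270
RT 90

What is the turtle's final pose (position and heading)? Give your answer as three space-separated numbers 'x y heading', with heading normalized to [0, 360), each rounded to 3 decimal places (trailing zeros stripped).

Executing turtle program step by step:
Start: pos=(0,0), heading=0, pen down
FD 1.1: (0,0) -> (1.1,0) [heading=0, draw]
LT 90: heading 0 -> 90
FD 9.2: (1.1,0) -> (1.1,9.2) [heading=90, draw]
RT 270: heading 90 -> 180
FD 5.1: (1.1,9.2) -> (-4,9.2) [heading=180, draw]
FD 10.1: (-4,9.2) -> (-14.1,9.2) [heading=180, draw]
FD 3.6: (-14.1,9.2) -> (-17.7,9.2) [heading=180, draw]
PU: pen up
LT 270: heading 180 -> 90
RT 90: heading 90 -> 0
Final: pos=(-17.7,9.2), heading=0, 5 segment(s) drawn

Answer: -17.7 9.2 0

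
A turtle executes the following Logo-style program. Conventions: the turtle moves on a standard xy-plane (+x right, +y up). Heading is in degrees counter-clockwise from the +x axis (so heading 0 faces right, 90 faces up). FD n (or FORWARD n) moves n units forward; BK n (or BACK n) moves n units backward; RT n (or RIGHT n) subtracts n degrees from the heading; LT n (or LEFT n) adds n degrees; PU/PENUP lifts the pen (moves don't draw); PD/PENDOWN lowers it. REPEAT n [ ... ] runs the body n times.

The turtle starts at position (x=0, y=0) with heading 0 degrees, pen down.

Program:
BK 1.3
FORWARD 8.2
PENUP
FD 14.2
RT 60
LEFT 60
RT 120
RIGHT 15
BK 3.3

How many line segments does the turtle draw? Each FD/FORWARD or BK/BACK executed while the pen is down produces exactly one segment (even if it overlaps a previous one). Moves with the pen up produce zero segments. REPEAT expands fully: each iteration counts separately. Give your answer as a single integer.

Executing turtle program step by step:
Start: pos=(0,0), heading=0, pen down
BK 1.3: (0,0) -> (-1.3,0) [heading=0, draw]
FD 8.2: (-1.3,0) -> (6.9,0) [heading=0, draw]
PU: pen up
FD 14.2: (6.9,0) -> (21.1,0) [heading=0, move]
RT 60: heading 0 -> 300
LT 60: heading 300 -> 0
RT 120: heading 0 -> 240
RT 15: heading 240 -> 225
BK 3.3: (21.1,0) -> (23.433,2.333) [heading=225, move]
Final: pos=(23.433,2.333), heading=225, 2 segment(s) drawn
Segments drawn: 2

Answer: 2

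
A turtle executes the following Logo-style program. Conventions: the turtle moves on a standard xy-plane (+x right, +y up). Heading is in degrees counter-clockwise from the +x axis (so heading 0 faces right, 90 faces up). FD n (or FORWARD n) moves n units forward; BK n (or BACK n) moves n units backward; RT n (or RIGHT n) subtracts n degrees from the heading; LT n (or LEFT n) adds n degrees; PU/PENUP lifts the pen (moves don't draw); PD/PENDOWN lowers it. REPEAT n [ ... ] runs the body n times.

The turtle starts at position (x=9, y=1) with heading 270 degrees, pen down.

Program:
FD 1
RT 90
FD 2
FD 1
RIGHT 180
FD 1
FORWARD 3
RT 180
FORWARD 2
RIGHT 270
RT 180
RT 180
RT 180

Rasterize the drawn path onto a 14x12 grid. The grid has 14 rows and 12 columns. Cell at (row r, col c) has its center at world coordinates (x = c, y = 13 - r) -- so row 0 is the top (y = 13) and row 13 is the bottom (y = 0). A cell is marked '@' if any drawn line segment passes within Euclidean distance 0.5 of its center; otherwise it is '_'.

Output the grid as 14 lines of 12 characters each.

Answer: ____________
____________
____________
____________
____________
____________
____________
____________
____________
____________
____________
____________
_________@__
______@@@@@_

Derivation:
Segment 0: (9,1) -> (9,0)
Segment 1: (9,0) -> (7,0)
Segment 2: (7,0) -> (6,0)
Segment 3: (6,0) -> (7,0)
Segment 4: (7,0) -> (10,0)
Segment 5: (10,0) -> (8,0)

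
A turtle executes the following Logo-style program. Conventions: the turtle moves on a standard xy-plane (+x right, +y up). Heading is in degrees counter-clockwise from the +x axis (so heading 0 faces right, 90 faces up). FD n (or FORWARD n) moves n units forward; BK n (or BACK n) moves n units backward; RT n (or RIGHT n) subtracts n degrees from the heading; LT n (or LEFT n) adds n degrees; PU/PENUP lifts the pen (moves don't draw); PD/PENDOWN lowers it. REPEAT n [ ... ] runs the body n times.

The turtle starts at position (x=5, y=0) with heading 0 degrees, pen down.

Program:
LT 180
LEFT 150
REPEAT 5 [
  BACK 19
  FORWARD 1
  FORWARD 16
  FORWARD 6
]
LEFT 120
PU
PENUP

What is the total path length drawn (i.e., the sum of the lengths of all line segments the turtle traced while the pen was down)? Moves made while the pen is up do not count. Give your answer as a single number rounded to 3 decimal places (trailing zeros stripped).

Executing turtle program step by step:
Start: pos=(5,0), heading=0, pen down
LT 180: heading 0 -> 180
LT 150: heading 180 -> 330
REPEAT 5 [
  -- iteration 1/5 --
  BK 19: (5,0) -> (-11.454,9.5) [heading=330, draw]
  FD 1: (-11.454,9.5) -> (-10.588,9) [heading=330, draw]
  FD 16: (-10.588,9) -> (3.268,1) [heading=330, draw]
  FD 6: (3.268,1) -> (8.464,-2) [heading=330, draw]
  -- iteration 2/5 --
  BK 19: (8.464,-2) -> (-7.99,7.5) [heading=330, draw]
  FD 1: (-7.99,7.5) -> (-7.124,7) [heading=330, draw]
  FD 16: (-7.124,7) -> (6.732,-1) [heading=330, draw]
  FD 6: (6.732,-1) -> (11.928,-4) [heading=330, draw]
  -- iteration 3/5 --
  BK 19: (11.928,-4) -> (-4.526,5.5) [heading=330, draw]
  FD 1: (-4.526,5.5) -> (-3.66,5) [heading=330, draw]
  FD 16: (-3.66,5) -> (10.196,-3) [heading=330, draw]
  FD 6: (10.196,-3) -> (15.392,-6) [heading=330, draw]
  -- iteration 4/5 --
  BK 19: (15.392,-6) -> (-1.062,3.5) [heading=330, draw]
  FD 1: (-1.062,3.5) -> (-0.196,3) [heading=330, draw]
  FD 16: (-0.196,3) -> (13.66,-5) [heading=330, draw]
  FD 6: (13.66,-5) -> (18.856,-8) [heading=330, draw]
  -- iteration 5/5 --
  BK 19: (18.856,-8) -> (2.402,1.5) [heading=330, draw]
  FD 1: (2.402,1.5) -> (3.268,1) [heading=330, draw]
  FD 16: (3.268,1) -> (17.124,-7) [heading=330, draw]
  FD 6: (17.124,-7) -> (22.321,-10) [heading=330, draw]
]
LT 120: heading 330 -> 90
PU: pen up
PU: pen up
Final: pos=(22.321,-10), heading=90, 20 segment(s) drawn

Segment lengths:
  seg 1: (5,0) -> (-11.454,9.5), length = 19
  seg 2: (-11.454,9.5) -> (-10.588,9), length = 1
  seg 3: (-10.588,9) -> (3.268,1), length = 16
  seg 4: (3.268,1) -> (8.464,-2), length = 6
  seg 5: (8.464,-2) -> (-7.99,7.5), length = 19
  seg 6: (-7.99,7.5) -> (-7.124,7), length = 1
  seg 7: (-7.124,7) -> (6.732,-1), length = 16
  seg 8: (6.732,-1) -> (11.928,-4), length = 6
  seg 9: (11.928,-4) -> (-4.526,5.5), length = 19
  seg 10: (-4.526,5.5) -> (-3.66,5), length = 1
  seg 11: (-3.66,5) -> (10.196,-3), length = 16
  seg 12: (10.196,-3) -> (15.392,-6), length = 6
  seg 13: (15.392,-6) -> (-1.062,3.5), length = 19
  seg 14: (-1.062,3.5) -> (-0.196,3), length = 1
  seg 15: (-0.196,3) -> (13.66,-5), length = 16
  seg 16: (13.66,-5) -> (18.856,-8), length = 6
  seg 17: (18.856,-8) -> (2.402,1.5), length = 19
  seg 18: (2.402,1.5) -> (3.268,1), length = 1
  seg 19: (3.268,1) -> (17.124,-7), length = 16
  seg 20: (17.124,-7) -> (22.321,-10), length = 6
Total = 210

Answer: 210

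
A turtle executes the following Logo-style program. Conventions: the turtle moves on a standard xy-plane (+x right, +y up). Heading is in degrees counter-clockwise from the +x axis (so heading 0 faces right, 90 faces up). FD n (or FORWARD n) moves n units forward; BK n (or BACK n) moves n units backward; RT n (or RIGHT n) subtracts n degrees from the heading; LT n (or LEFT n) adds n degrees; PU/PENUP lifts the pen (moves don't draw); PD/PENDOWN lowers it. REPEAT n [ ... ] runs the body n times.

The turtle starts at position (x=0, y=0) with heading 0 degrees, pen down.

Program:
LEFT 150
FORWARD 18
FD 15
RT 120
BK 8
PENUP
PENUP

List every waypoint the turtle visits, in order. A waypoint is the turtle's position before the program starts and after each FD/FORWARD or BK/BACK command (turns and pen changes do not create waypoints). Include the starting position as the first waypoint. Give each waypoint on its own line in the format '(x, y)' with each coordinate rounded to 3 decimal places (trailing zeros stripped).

Answer: (0, 0)
(-15.588, 9)
(-28.579, 16.5)
(-35.507, 12.5)

Derivation:
Executing turtle program step by step:
Start: pos=(0,0), heading=0, pen down
LT 150: heading 0 -> 150
FD 18: (0,0) -> (-15.588,9) [heading=150, draw]
FD 15: (-15.588,9) -> (-28.579,16.5) [heading=150, draw]
RT 120: heading 150 -> 30
BK 8: (-28.579,16.5) -> (-35.507,12.5) [heading=30, draw]
PU: pen up
PU: pen up
Final: pos=(-35.507,12.5), heading=30, 3 segment(s) drawn
Waypoints (4 total):
(0, 0)
(-15.588, 9)
(-28.579, 16.5)
(-35.507, 12.5)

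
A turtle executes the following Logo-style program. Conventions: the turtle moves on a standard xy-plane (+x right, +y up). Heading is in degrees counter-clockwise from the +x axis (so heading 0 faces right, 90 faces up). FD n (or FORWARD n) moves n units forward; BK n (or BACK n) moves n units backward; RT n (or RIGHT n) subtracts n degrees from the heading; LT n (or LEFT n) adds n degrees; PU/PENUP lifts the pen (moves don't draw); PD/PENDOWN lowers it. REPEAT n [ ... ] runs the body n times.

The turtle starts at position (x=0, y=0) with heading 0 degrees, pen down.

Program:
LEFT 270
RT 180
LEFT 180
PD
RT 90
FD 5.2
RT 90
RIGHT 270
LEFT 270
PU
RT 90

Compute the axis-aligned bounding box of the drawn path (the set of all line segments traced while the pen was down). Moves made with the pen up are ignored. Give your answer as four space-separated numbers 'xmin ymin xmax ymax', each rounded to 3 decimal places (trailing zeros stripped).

Answer: -5.2 0 0 0

Derivation:
Executing turtle program step by step:
Start: pos=(0,0), heading=0, pen down
LT 270: heading 0 -> 270
RT 180: heading 270 -> 90
LT 180: heading 90 -> 270
PD: pen down
RT 90: heading 270 -> 180
FD 5.2: (0,0) -> (-5.2,0) [heading=180, draw]
RT 90: heading 180 -> 90
RT 270: heading 90 -> 180
LT 270: heading 180 -> 90
PU: pen up
RT 90: heading 90 -> 0
Final: pos=(-5.2,0), heading=0, 1 segment(s) drawn

Segment endpoints: x in {-5.2, 0}, y in {0, 0}
xmin=-5.2, ymin=0, xmax=0, ymax=0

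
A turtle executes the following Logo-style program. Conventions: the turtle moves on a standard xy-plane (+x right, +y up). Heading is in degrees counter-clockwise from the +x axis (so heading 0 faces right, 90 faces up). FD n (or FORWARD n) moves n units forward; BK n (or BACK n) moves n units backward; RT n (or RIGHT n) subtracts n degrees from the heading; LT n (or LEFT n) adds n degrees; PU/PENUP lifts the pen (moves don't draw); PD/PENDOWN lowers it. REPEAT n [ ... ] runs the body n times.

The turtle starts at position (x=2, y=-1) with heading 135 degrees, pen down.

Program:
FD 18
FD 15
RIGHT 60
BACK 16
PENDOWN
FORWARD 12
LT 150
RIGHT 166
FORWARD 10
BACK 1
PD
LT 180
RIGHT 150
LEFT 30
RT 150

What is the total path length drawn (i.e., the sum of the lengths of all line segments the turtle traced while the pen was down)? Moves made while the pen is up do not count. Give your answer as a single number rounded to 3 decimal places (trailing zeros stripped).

Executing turtle program step by step:
Start: pos=(2,-1), heading=135, pen down
FD 18: (2,-1) -> (-10.728,11.728) [heading=135, draw]
FD 15: (-10.728,11.728) -> (-21.335,22.335) [heading=135, draw]
RT 60: heading 135 -> 75
BK 16: (-21.335,22.335) -> (-25.476,6.88) [heading=75, draw]
PD: pen down
FD 12: (-25.476,6.88) -> (-22.37,18.471) [heading=75, draw]
LT 150: heading 75 -> 225
RT 166: heading 225 -> 59
FD 10: (-22.37,18.471) -> (-17.219,27.042) [heading=59, draw]
BK 1: (-17.219,27.042) -> (-17.734,26.185) [heading=59, draw]
PD: pen down
LT 180: heading 59 -> 239
RT 150: heading 239 -> 89
LT 30: heading 89 -> 119
RT 150: heading 119 -> 329
Final: pos=(-17.734,26.185), heading=329, 6 segment(s) drawn

Segment lengths:
  seg 1: (2,-1) -> (-10.728,11.728), length = 18
  seg 2: (-10.728,11.728) -> (-21.335,22.335), length = 15
  seg 3: (-21.335,22.335) -> (-25.476,6.88), length = 16
  seg 4: (-25.476,6.88) -> (-22.37,18.471), length = 12
  seg 5: (-22.37,18.471) -> (-17.219,27.042), length = 10
  seg 6: (-17.219,27.042) -> (-17.734,26.185), length = 1
Total = 72

Answer: 72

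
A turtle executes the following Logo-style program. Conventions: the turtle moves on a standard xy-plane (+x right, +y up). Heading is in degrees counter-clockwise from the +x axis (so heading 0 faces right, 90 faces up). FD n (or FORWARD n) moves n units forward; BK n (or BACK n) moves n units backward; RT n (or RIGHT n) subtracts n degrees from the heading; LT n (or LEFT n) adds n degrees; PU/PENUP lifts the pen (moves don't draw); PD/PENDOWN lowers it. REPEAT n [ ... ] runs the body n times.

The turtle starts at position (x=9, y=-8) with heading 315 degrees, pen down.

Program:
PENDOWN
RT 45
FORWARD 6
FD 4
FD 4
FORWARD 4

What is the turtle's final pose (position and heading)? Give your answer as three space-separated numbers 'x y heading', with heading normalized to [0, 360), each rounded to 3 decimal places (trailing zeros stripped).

Answer: 9 -26 270

Derivation:
Executing turtle program step by step:
Start: pos=(9,-8), heading=315, pen down
PD: pen down
RT 45: heading 315 -> 270
FD 6: (9,-8) -> (9,-14) [heading=270, draw]
FD 4: (9,-14) -> (9,-18) [heading=270, draw]
FD 4: (9,-18) -> (9,-22) [heading=270, draw]
FD 4: (9,-22) -> (9,-26) [heading=270, draw]
Final: pos=(9,-26), heading=270, 4 segment(s) drawn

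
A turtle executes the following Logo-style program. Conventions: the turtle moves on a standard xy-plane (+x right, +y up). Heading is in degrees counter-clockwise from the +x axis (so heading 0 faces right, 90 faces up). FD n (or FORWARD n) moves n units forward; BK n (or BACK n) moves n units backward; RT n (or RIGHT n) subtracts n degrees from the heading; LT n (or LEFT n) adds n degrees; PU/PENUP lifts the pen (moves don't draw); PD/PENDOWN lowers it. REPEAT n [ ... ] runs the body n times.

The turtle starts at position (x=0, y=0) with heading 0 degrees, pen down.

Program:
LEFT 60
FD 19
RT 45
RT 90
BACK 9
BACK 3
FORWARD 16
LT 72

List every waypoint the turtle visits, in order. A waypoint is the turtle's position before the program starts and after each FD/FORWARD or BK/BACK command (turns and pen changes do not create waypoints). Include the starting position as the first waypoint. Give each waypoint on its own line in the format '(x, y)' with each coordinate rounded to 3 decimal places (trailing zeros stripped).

Answer: (0, 0)
(9.5, 16.454)
(7.171, 25.148)
(6.394, 28.046)
(10.535, 12.591)

Derivation:
Executing turtle program step by step:
Start: pos=(0,0), heading=0, pen down
LT 60: heading 0 -> 60
FD 19: (0,0) -> (9.5,16.454) [heading=60, draw]
RT 45: heading 60 -> 15
RT 90: heading 15 -> 285
BK 9: (9.5,16.454) -> (7.171,25.148) [heading=285, draw]
BK 3: (7.171,25.148) -> (6.394,28.046) [heading=285, draw]
FD 16: (6.394,28.046) -> (10.535,12.591) [heading=285, draw]
LT 72: heading 285 -> 357
Final: pos=(10.535,12.591), heading=357, 4 segment(s) drawn
Waypoints (5 total):
(0, 0)
(9.5, 16.454)
(7.171, 25.148)
(6.394, 28.046)
(10.535, 12.591)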